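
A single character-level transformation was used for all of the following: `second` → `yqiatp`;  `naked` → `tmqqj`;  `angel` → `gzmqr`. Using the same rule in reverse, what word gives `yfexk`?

style

Shifts by position in second: pos 0: s→y (+6), pos 1: e→q (+12), pos 2: c→i (+6), pos 3: o→a (+12) — repeating every 2. A repeating key of period 2 is used — shifts +6, +12 over and over.
Decoding yfexk: y−6=s, f−12=t, e−6=y, x−12=l, k−6=e.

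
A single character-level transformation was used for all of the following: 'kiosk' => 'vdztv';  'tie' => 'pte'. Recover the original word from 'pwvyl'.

The output letters match the input read backwards, each shifted +11: kiosk reversed is ksoik. Two steps: reverse the string, then apply a Caesar shift of +11.
Reversing it on pwvyl: shift back: p−11=e, w−11=l, v−11=k, y−11=n, l−11=a → elkna; then reverse → ankle.

ankle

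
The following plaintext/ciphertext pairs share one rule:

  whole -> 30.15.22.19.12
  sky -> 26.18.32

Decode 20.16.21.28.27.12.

minute

w is letter #23 and maps to 30: an offset of 7. Each letter is replaced by its alphabet position (a=1..z=26) + 7.
Undoing it on 20.16.21.28.27.12: 20→(20−7)÷1=13=m, 16→(16−7)÷1=9=i, 21→(21−7)÷1=14=n, 28→(28−7)÷1=21=u, 27→(27−7)÷1=20=t, 12→(12−7)÷1=5=e.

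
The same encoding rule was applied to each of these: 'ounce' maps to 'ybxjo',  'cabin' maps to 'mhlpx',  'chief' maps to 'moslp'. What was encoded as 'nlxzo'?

Shifts by position in ounce: pos 0: o→y (+10), pos 1: u→b (+7), pos 2: n→x (+10), pos 3: c→j (+7) — repeating every 2. It's a Vigenère-style cipher with numeric key [10,7]: position i shifts by key[i mod 2].
Reversing it on nlxzo: n−10=d, l−7=e, x−10=n, z−7=s, o−10=e.

dense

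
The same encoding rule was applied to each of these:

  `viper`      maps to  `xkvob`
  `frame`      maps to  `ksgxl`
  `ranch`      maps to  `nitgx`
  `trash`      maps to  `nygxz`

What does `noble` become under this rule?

krhut

The output letters match the input read backwards, each shifted +6: viper reversed is repiv. Read the word backwards and shift each letter +6.
Applying it to noble: reverse → elbon; then shift: e+6=k, l+6=r, b+6=h, o+6=u, n+6=t.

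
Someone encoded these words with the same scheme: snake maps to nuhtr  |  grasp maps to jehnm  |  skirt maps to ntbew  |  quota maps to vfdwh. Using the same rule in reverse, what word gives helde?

armor

s(18)→n(13) and n(13)→u(20) fit y≡9x+7 (mod 26); the inverse of 9 mod 26 is 3. Each letter's alphabet position (a=0..z=25) is mapped through 9·x+7 mod 26 — an affine cipher.
Decoding helde: h(7)→3·(7−7)≡0=a; e(4)→3·(4−7)≡17=r; l(11)→3·(11−7)≡12=m; d(3)→3·(3−7)≡14=o; e(4)→3·(4−7)≡17=r (all mod 26).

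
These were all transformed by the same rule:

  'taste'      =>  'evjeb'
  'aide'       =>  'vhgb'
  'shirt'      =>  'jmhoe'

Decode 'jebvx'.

steak

Treating letters as 0–25, the rule is x ↦ 21x + 21 (mod 26).
Undoing it on jebvx: j(9)→5·(9−21)≡18=s; e(4)→5·(4−21)≡19=t; b(1)→5·(1−21)≡4=e; v(21)→5·(21−21)≡0=a; x(23)→5·(23−21)≡10=k (all mod 26).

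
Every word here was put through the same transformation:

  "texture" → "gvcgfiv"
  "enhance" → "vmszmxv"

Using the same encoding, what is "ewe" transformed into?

Each letter is replaced by its mirror in the alphabet: a↔z, b↔y, c↔x, and so on (the Atbash cipher).
Applying it to ewe: e↔v, w↔d, e↔v.

vdv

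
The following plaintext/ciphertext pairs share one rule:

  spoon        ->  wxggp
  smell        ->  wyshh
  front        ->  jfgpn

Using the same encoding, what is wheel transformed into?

This is an affine cipher: with a=0,…,z=25, each position x becomes (17x+2) mod 26.
On wheel: w(22)→17·22+2≡12=m; h(7)→17·7+2≡17=r; e(4)→17·4+2≡18=s; e(4)→17·4+2≡18=s; l(11)→17·11+2≡7=h (all mod 26).

mrssh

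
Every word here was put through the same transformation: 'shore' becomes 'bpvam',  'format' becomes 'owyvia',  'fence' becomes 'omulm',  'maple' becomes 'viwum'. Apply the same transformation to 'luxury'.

Shifts by position in shore: pos 0: s→b (+9), pos 1: h→p (+8), pos 2: o→v (+7), pos 3: r→a (+9), pos 4: e→m (+8) — repeating every 3. The shifts repeat in a cycle of length 3: positions 0,1,… shift by +9, +8, +7, then the pattern repeats.
Applying it to luxury: l+9=u, u+8=c, x+7=e, u+9=d, r+8=z, y+7=f.

ucedzf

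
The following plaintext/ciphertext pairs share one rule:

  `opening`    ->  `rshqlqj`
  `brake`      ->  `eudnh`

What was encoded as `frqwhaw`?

context

Compare letters: o→r is +3, p→s is +3, e→h is +3 — a constant shift. This is a Caesar cipher with shift 3.
Undoing it on frqwhaw: f−3=c, r−3=o, q−3=n, w−3=t, h−3=e, a−3=x, w−3=t.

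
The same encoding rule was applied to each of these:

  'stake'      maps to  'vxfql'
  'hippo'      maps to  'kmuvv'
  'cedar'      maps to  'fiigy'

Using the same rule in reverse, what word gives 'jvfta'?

In stake: s→v is +3, t→x is +4, a→f is +5, k→q is +6 — the shift increases by 1 each position. Letter i (0-indexed) is shifted by i+3, so successive shifts are 3, 4, 5, ….
Undoing it on jvfta: j−3=g, v−4=r, f−5=a, t−6=n, a−7=t.

grant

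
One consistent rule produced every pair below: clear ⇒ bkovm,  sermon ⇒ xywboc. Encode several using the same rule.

vkbofoc

The output letters match the input read backwards, each shifted +10: clear reversed is raelc. Read the word backwards and shift each letter +10.
For several: reverse → lareves; then shift: l+10=v, a+10=k, r+10=b, e+10=o, v+10=f, e+10=o, s+10=c.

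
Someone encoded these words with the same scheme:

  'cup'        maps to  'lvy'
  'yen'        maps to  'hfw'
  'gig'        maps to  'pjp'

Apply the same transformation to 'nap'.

wby

The shift depends on letter class: consonant c→l is +9, but vowel u→v is +1. Vowels shift forward by 1 and consonants shift forward by 9.
On nap: n(cons)+9=w, a(vowel)+1=b, p(cons)+9=y.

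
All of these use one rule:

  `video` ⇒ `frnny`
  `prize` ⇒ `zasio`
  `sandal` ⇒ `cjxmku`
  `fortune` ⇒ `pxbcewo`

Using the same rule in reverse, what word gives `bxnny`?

rodeo

Shifts by position in video: pos 0: v→f (+10), pos 1: i→r (+9), pos 2: d→n (+10), pos 3: e→n (+9) — repeating every 2. It's a Vigenère-style cipher with numeric key [10,9]: position i shifts by key[i mod 2].
Undoing it on bxnny: b−10=r, x−9=o, n−10=d, n−9=e, y−10=o.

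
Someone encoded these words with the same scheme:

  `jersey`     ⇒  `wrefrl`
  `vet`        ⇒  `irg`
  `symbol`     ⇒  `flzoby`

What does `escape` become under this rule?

rfpncr

Compare letters: j→w is +13, e→r is +13, r→e is +13 — a constant shift. It's a constant shift of +13 (ROT13).
Applying it to escape: e+13=r, s+13=f, c+13=p, a+13=n, p+13=c, e+13=r.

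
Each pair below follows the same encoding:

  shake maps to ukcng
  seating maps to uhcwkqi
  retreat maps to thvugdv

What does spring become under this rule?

Shifts by position in shake: pos 0: s→u (+2), pos 1: h→k (+3), pos 2: a→c (+2), pos 3: k→n (+3) — repeating every 2. It's a Vigenère-style cipher with numeric key [2,3]: position i shifts by key[i mod 2].
On spring: s+2=u, p+3=s, r+2=t, i+3=l, n+2=p, g+3=j.

ustlpj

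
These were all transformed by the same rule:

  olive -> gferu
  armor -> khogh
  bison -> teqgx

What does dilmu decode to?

Treating letters as 0–25, the rule is x ↦ 9x + 10 (mod 26).
Undoing it on dilmu: d(3)→3·(3−10)≡5=f; i(8)→3·(8−10)≡20=u; l(11)→3·(11−10)≡3=d; m(12)→3·(12−10)≡6=g; u(20)→3·(20−10)≡4=e (all mod 26).

fudge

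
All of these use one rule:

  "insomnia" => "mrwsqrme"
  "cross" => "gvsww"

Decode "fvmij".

brief

Each letter is shifted forward by 4 in the alphabet (a Caesar shift of +4).
Decoding fvmij: f−4=b, v−4=r, m−4=i, i−4=e, j−4=f.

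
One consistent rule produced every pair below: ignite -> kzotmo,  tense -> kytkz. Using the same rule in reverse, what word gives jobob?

The output letters match the input read backwards, each shifted +6: ignite reversed is etingi. Two steps: reverse the string, then apply a Caesar shift of +6.
Undoing it on jobob: shift back: j−6=d, o−6=i, b−6=v, o−6=i, b−6=v → diviv; then reverse → vivid.

vivid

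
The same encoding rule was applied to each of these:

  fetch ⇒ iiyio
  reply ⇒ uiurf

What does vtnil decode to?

In fetch: f→i is +3, e→i is +4, t→y is +5, c→i is +6 — the shift increases by 1 each position. Each letter shifts forward by (position + 3), i.e. 3, 4, 5, … — the shift grows by one for each successive letter.
Decoding vtnil: v−3=s, t−4=p, n−5=i, i−6=c, l−7=e.

spice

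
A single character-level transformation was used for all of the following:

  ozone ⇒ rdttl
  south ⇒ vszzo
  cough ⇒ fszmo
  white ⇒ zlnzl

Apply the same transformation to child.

In ozone: o→r is +3, z→d is +4, o→t is +5, n→t is +6 — the shift increases by 1 each position. Letter i (0-indexed) is shifted by i+3, so successive shifts are 3, 4, 5, ….
Applying it to child: c+3=f, h+4=l, i+5=n, l+6=r, d+7=k.

flnrk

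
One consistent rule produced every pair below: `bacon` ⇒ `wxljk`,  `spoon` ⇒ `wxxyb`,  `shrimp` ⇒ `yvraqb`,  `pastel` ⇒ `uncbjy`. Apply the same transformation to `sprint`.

cwrayb

The output letters match the input read backwards, each shifted +9: bacon reversed is nocab. Two steps: reverse the string, then apply a Caesar shift of +9.
For sprint: reverse → tnirps; then shift: t+9=c, n+9=w, i+9=r, r+9=a, p+9=y, s+9=b.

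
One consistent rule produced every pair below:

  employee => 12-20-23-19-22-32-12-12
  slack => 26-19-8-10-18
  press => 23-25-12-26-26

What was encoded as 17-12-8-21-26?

jeans

e is letter #5 and maps to 12: an offset of 7. Letters become their 1-based position plus 7 (so a→8, b→9, …).
Reversing it on 17-12-8-21-26: 17→(17−7)÷1=10=j, 12→(12−7)÷1=5=e, 8→(8−7)÷1=1=a, 21→(21−7)÷1=14=n, 26→(26−7)÷1=19=s.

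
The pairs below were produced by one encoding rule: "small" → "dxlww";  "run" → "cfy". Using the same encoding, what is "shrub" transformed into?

dscfm

Compare letters: s→d is +11, m→x is +11, a→l is +11 — a constant shift. Every letter moves 11 places later in the alphabet, wrapping around z→a.
For shrub: s+11=d, h+11=s, r+11=c, u+11=f, b+11=m.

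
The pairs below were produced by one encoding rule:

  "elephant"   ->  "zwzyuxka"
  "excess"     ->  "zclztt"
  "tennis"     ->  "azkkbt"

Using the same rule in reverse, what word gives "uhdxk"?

e(4)→z(25) and l(11)→w(22) fit y≡7x+23 (mod 26); the inverse of 7 mod 26 is 15. Each letter's alphabet position (a=0..z=25) is mapped through 7·x+23 mod 26 — an affine cipher.
Decoding uhdxk: u(20)→15·(20−23)≡7=h; h(7)→15·(7−23)≡20=u; d(3)→15·(3−23)≡12=m; x(23)→15·(23−23)≡0=a; k(10)→15·(10−23)≡13=n (all mod 26).

human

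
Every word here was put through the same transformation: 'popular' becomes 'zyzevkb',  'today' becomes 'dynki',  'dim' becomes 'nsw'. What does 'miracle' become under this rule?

Compare letters: p→z is +10, o→y is +10, p→z is +10 — a constant shift. This is a Caesar cipher with shift 10.
Applying it to miracle: m+10=w, i+10=s, r+10=b, a+10=k, c+10=m, l+10=v, e+10=o.

wsbkmvo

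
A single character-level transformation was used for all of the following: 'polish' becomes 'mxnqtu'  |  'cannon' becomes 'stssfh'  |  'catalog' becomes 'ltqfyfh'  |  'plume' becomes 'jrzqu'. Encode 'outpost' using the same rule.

The output letters match the input read backwards, each shifted +5: polish reversed is hsilop. Two steps: reverse the string, then apply a Caesar shift of +5.
For outpost: reverse → tsoptuo; then shift: t+5=y, s+5=x, o+5=t, p+5=u, t+5=y, u+5=z, o+5=t.

yxtuyzt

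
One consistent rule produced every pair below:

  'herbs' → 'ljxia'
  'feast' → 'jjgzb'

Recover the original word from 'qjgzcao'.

measure

In herbs: h→l is +4, e→j is +5, r→x is +6, b→i is +7 — the shift increases by 1 each position. Each letter shifts forward by (position + 4), i.e. 4, 5, 6, … — the shift grows by one for each successive letter.
Reversing it on qjgzcao: q−4=m, j−5=e, g−6=a, z−7=s, c−8=u, a−9=r, o−10=e.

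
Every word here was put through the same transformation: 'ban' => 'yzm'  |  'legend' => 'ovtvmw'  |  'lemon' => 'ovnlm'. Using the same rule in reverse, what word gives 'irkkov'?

ripple

Each pair mirrors across the alphabet (b↔y, a↔z, n↔m): positions sum to 25. This is the alphabet-reversal cipher (Atbash): a becomes z, b becomes y, etc.
Reversing it on irkkov: i↔r, r↔i, k↔p, k↔p, o↔l, v↔e.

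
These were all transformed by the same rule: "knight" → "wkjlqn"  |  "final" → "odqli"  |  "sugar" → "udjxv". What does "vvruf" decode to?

The output letters match the input read backwards, each shifted +3: knight reversed is thgink. The word is reversed, then every letter is shifted forward by 3.
Decoding vvruf: shift back: v−3=s, v−3=s, r−3=o, u−3=r, f−3=c → ssorc; then reverse → cross.

cross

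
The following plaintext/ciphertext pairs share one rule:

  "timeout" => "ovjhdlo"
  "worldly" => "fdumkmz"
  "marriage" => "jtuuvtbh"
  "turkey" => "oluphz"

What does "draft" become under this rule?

kuteo

Treating letters as 0–25, the rule is x ↦ 23x + 19 (mod 26).
For draft: d(3)→23·3+19≡10=k; r(17)→23·17+19≡20=u; a(0)→23·0+19≡19=t; f(5)→23·5+19≡4=e; t(19)→23·19+19≡14=o (all mod 26).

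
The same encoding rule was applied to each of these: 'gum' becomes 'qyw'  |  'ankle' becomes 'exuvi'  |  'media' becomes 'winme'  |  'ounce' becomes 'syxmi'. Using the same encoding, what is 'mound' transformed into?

wsyxn

Two shifts are in play — +4 for a/e/i/o/u, +10 for every other letter.
Applying it to mound: m(cons)+10=w, o(vowel)+4=s, u(vowel)+4=y, n(cons)+10=x, d(cons)+10=n.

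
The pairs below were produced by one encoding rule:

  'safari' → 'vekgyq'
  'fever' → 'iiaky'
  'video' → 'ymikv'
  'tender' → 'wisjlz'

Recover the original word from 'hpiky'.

elder

In safari: s→v is +3, a→e is +4, f→k is +5, a→g is +6 — the shift increases by 1 each position. Each letter shifts forward by (position + 3), i.e. 3, 4, 5, … — the shift grows by one for each successive letter.
Decoding hpiky: h−3=e, p−4=l, i−5=d, k−6=e, y−7=r.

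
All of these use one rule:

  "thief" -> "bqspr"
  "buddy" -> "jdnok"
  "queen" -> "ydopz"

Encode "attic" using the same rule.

icdto

In thief: t→b is +8, h→q is +9, i→s is +10, e→p is +11 — the shift increases by 1 each position. Each letter shifts forward by (position + 8), i.e. 8, 9, 10, … — the shift grows by one for each successive letter.
On attic: a+8=i, t+9=c, t+10=d, i+11=t, c+12=o.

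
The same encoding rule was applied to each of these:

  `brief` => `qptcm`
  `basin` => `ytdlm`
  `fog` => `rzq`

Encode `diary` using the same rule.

jclto

Read the word backwards and shift each letter +11.
On diary: reverse → yraid; then shift: y+11=j, r+11=c, a+11=l, i+11=t, d+11=o.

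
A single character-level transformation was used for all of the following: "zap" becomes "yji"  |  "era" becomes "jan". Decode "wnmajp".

The output letters match the input read backwards, each shifted +9: zap reversed is paz. Two steps: reverse the string, then apply a Caesar shift of +9.
Reversing it on wnmajp: shift back: w−9=n, n−9=e, m−9=d, a−9=r, j−9=a, p−9=g → nedrag; then reverse → garden.

garden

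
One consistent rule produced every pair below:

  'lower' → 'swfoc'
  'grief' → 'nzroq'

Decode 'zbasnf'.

strict

In lower: l→s is +7, o→w is +8, w→f is +9, e→o is +10 — the shift increases by 1 each position. Each letter shifts forward by (position + 7), i.e. 7, 8, 9, … — the shift grows by one for each successive letter.
Undoing it on zbasnf: z−7=s, b−8=t, a−9=r, s−10=i, n−11=c, f−12=t.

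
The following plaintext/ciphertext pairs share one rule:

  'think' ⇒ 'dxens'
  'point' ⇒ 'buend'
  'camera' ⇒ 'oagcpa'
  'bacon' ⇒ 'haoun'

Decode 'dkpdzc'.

t(19)→d(3) and h(7)→x(23) fit y≡7x+0 (mod 26); the inverse of 7 mod 26 is 15. This is an affine cipher: with a=0,…,z=25, each position x becomes (7x+0) mod 26.
Undoing it on dkpdzc: d(3)→15·(3−0)≡19=t; k(10)→15·(10−0)≡20=u; p(15)→15·(15−0)≡17=r; d(3)→15·(3−0)≡19=t; z(25)→15·(25−0)≡11=l; c(2)→15·(2−0)≡4=e (all mod 26).

turtle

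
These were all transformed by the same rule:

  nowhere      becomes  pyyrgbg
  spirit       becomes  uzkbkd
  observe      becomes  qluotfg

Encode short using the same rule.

Shifts by position in nowhere: pos 0: n→p (+2), pos 1: o→y (+10), pos 2: w→y (+2), pos 3: h→r (+10) — repeating every 2. A repeating key of period 2 is used — shifts +2, +10 over and over.
For short: s+2=u, h+10=r, o+2=q, r+10=b, t+2=v.

urqbv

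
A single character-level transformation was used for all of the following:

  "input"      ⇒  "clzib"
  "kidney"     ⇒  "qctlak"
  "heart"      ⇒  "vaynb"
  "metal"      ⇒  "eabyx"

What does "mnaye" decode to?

Treating letters as 0–25, the rule is x ↦ 7x + 24 (mod 26).
Decoding mnaye: m(12)→15·(12−24)≡2=c; n(13)→15·(13−24)≡17=r; a(0)→15·(0−24)≡4=e; y(24)→15·(24−24)≡0=a; e(4)→15·(4−24)≡12=m (all mod 26).

cream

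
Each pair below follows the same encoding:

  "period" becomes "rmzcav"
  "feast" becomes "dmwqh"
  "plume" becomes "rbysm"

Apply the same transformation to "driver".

vzcpmz

p(15)→r(17) and e(4)→m(12) fit y≡17x+22 (mod 26); the inverse of 17 mod 26 is 23. This is an affine cipher: with a=0,…,z=25, each position x becomes (17x+22) mod 26.
For driver: d(3)→17·3+22≡21=v; r(17)→17·17+22≡25=z; i(8)→17·8+22≡2=c; v(21)→17·21+22≡15=p; e(4)→17·4+22≡12=m; r(17)→17·17+22≡25=z (all mod 26).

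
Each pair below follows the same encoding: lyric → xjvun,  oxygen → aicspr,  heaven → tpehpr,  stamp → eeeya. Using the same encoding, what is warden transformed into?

It's a Vigenère-style cipher with numeric key [12,11,4]: position i shifts by key[i mod 3].
Applying it to warden: w+12=i, a+11=l, r+4=v, d+12=p, e+11=p, n+4=r.

ilvppr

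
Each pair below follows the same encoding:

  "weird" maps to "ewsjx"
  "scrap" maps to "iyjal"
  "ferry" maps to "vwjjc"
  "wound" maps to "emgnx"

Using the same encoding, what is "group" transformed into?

w(22)→e(4) and e(4)→w(22) fit y≡25x+0 (mod 26); the inverse of 25 mod 26 is 25. Treating letters as 0–25, the rule is x ↦ 25x + 0 (mod 26).
For group: g(6)→25·6+0≡20=u; r(17)→25·17+0≡9=j; o(14)→25·14+0≡12=m; u(20)→25·20+0≡6=g; p(15)→25·15+0≡11=l (all mod 26).

ujmgl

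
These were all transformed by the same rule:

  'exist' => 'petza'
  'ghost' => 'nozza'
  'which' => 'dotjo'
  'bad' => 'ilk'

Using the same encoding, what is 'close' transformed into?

jszzp

The shift depends on letter class: consonant x→e is +7, but vowel e→p is +11. The rule splits by letter class: vowels +11, consonants +7.
For close: c(cons)+7=j, l(cons)+7=s, o(vowel)+11=z, s(cons)+7=z, e(vowel)+11=p.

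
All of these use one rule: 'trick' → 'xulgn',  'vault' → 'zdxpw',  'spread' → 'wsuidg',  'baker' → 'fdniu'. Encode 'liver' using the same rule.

Shifts by position in trick: pos 0: t→x (+4), pos 1: r→u (+3), pos 2: i→l (+3), pos 3: c→g (+4), pos 4: k→n (+3) — repeating every 3. It's a Vigenère-style cipher with numeric key [4,3,3]: position i shifts by key[i mod 3].
Applying it to liver: l+4=p, i+3=l, v+3=y, e+4=i, r+3=u.

plyiu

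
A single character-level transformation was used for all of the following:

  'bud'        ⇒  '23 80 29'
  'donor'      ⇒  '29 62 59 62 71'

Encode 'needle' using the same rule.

59 32 32 29 53 32

b(#2)→23 and u(#21)→80: differences scale by 3, so n = 3·pos + 17. With a=1..z=26, the number is 3·pos + 17.
On needle: n=14→59, e=5→32, e=5→32, d=4→29, l=12→53, e=5→32.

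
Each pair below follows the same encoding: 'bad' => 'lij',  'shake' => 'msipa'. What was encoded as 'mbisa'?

The output letters match the input read backwards, each shifted +8: bad reversed is dab. The word is reversed, then every letter is shifted forward by 8.
Undoing it on mbisa: shift back: m−8=e, b−8=t, i−8=a, s−8=k, a−8=s → etaks; then reverse → skate.

skate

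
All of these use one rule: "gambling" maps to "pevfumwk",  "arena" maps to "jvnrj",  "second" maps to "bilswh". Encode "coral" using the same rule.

lsaeu

A repeating key of period 2 is used — shifts +9, +4 over and over.
For coral: c+9=l, o+4=s, r+9=a, a+4=e, l+9=u.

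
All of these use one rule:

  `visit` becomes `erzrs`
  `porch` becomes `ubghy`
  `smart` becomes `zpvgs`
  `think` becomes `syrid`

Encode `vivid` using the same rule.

Each letter's alphabet position (a=0..z=25) is mapped through 19·x+21 mod 26 — an affine cipher.
On vivid: v(21)→19·21+21≡4=e; i(8)→19·8+21≡17=r; v(21)→19·21+21≡4=e; i(8)→19·8+21≡17=r; d(3)→19·3+21≡0=a (all mod 26).

erera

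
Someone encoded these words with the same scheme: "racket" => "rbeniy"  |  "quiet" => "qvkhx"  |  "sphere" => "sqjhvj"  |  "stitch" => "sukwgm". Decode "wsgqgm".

In racket: r→r is +0, a→b is +1, c→e is +2, k→n is +3 — the shift increases by 1 each position. Letter i (0-indexed) is shifted by i+0, so successive shifts are 0, 1, 2, ….
Undoing it on wsgqgm: w−0=w, s−1=r, g−2=e, q−3=n, g−4=c, m−5=h.

wrench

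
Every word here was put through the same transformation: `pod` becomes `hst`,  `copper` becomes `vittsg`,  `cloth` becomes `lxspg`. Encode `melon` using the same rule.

rspiq

Two steps: reverse the string, then apply a Caesar shift of +4.
Applying it to melon: reverse → nolem; then shift: n+4=r, o+4=s, l+4=p, e+4=i, m+4=q.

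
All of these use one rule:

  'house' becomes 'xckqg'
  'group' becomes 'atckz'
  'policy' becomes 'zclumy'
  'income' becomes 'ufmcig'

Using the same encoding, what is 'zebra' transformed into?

h(7)→x(23) and o(14)→c(2) fit y≡23x+18 (mod 26); the inverse of 23 mod 26 is 17. This is an affine cipher: with a=0,…,z=25, each position x becomes (23x+18) mod 26.
Applying it to zebra: z(25)→23·25+18≡21=v; e(4)→23·4+18≡6=g; b(1)→23·1+18≡15=p; r(17)→23·17+18≡19=t; a(0)→23·0+18≡18=s (all mod 26).

vgpts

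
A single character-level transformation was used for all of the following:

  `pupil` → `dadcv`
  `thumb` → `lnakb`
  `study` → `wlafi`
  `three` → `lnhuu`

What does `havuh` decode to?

p(15)→d(3) and u(20)→a(0) fit y≡15x+12 (mod 26); the inverse of 15 mod 26 is 7. This is an affine cipher: with a=0,…,z=25, each position x becomes (15x+12) mod 26.
Decoding havuh: h(7)→7·(7−12)≡17=r; a(0)→7·(0−12)≡20=u; v(21)→7·(21−12)≡11=l; u(20)→7·(20−12)≡4=e; h(7)→7·(7−12)≡17=r (all mod 26).

ruler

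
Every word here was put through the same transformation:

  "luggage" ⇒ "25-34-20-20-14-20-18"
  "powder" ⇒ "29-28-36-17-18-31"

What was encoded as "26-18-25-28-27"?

l is letter #12 and maps to 25: an offset of 13. Letters become their 1-based position plus 13 (so a→14, b→15, …).
Reversing it on 26-18-25-28-27: 26→(26−13)÷1=13=m, 18→(18−13)÷1=5=e, 25→(25−13)÷1=12=l, 28→(28−13)÷1=15=o, 27→(27−13)÷1=14=n.

melon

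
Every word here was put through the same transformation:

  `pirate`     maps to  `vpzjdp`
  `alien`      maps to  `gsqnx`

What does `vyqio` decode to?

prize

The shift increases by 1 at each position, starting from +6: 6, 7, 8, ….
Decoding vyqio: v−6=p, y−7=r, q−8=i, i−9=z, o−10=e.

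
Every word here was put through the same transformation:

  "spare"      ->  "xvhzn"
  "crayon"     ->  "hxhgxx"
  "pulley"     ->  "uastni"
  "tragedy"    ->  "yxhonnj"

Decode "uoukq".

In spare: s→x is +5, p→v is +6, a→h is +7, r→z is +8 — the shift increases by 1 each position. Letter i (0-indexed) is shifted by i+5, so successive shifts are 5, 6, 7, ….
Undoing it on uoukq: u−5=p, o−6=i, u−7=n, k−8=c, q−9=h.

pinch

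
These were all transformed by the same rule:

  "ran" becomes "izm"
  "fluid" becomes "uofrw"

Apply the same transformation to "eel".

Each pair mirrors across the alphabet (r↔i, a↔z, n↔m): positions sum to 25. Each letter is replaced by its mirror in the alphabet: a↔z, b↔y, c↔x, and so on (the Atbash cipher).
On eel: e↔v, e↔v, l↔o.

vvo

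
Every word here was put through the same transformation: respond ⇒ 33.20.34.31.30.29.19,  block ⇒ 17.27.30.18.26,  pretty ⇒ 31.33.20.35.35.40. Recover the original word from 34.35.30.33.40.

r is letter #18 and maps to 33: an offset of 15. Letters become their 1-based position plus 15 (so a→16, b→17, …).
Decoding 34.35.30.33.40: 34→(34−15)÷1=19=s, 35→(35−15)÷1=20=t, 30→(30−15)÷1=15=o, 33→(33−15)÷1=18=r, 40→(40−15)÷1=25=y.

story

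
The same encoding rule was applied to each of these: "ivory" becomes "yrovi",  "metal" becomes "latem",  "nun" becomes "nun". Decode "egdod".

The output letters match the input read backwards: ivory reversed is yrovi. The word is simply reversed.
Decoding egdod: then reverse → dodge.

dodge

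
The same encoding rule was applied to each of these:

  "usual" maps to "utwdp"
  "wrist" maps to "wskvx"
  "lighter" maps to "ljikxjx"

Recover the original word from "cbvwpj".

In usual: u→u is +0, s→t is +1, u→w is +2, a→d is +3 — the shift increases by 1 each position. The shift increases by 1 at each position, starting from +0: 0, 1, 2, ….
Reversing it on cbvwpj: c−0=c, b−1=a, v−2=t, w−3=t, p−4=l, j−5=e.

cattle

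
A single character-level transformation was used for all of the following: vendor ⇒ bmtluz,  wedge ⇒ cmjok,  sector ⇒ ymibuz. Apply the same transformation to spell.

The shifts repeat in a cycle of length 2: positions 0,1,… shift by +6, +8, then the pattern repeats.
On spell: s+6=y, p+8=x, e+6=k, l+8=t, l+6=r.

yxktr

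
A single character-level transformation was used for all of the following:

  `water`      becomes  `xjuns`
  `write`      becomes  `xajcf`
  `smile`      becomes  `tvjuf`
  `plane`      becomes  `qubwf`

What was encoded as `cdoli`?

Shifts by position in water: pos 0: w→x (+1), pos 1: a→j (+9), pos 2: t→u (+1), pos 3: e→n (+9) — repeating every 2. It's a Vigenère-style cipher with numeric key [1,9]: position i shifts by key[i mod 2].
Undoing it on cdoli: c−1=b, d−9=u, o−1=n, l−9=c, i−1=h.

bunch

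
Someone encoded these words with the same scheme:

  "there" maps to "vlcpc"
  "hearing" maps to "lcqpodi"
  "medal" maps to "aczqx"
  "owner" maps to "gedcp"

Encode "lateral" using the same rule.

t(19)→v(21) and h(7)→l(11) fit y≡3x+16 (mod 26); the inverse of 3 mod 26 is 9. Treating letters as 0–25, the rule is x ↦ 3x + 16 (mod 26).
Applying it to lateral: l(11)→3·11+16≡23=x; a(0)→3·0+16≡16=q; t(19)→3·19+16≡21=v; e(4)→3·4+16≡2=c; r(17)→3·17+16≡15=p; a(0)→3·0+16≡16=q; l(11)→3·11+16≡23=x (all mod 26).

xqvcpqx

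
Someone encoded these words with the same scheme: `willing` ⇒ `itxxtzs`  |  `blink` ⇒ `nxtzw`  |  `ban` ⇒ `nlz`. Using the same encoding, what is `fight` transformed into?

rtstf

The shift depends on letter class: consonant w→i is +12, but vowel i→t is +11. Two shifts are in play — +11 for a/e/i/o/u, +12 for every other letter.
On fight: f(cons)+12=r, i(vowel)+11=t, g(cons)+12=s, h(cons)+12=t, t(cons)+12=f.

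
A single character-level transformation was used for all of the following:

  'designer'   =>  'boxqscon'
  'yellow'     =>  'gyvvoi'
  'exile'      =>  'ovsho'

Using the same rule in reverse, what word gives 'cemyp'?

The output letters match the input read backwards, each shifted +10: designer reversed is rengised. Read the word backwards and shift each letter +10.
Undoing it on cemyp: shift back: c−10=s, e−10=u, m−10=c, y−10=o, p−10=f → sucof; then reverse → focus.

focus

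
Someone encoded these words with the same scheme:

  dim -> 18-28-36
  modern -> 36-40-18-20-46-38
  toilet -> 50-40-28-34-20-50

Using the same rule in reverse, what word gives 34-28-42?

d(#4)→18 and i(#9)→28: differences scale by 2, so n = 2·pos + 10. The formula is n = 2×(alphabet index, a=1) + 10.
Reversing it on 34-28-42: 34→(34−10)÷2=12=l, 28→(28−10)÷2=9=i, 42→(42−10)÷2=16=p.

lip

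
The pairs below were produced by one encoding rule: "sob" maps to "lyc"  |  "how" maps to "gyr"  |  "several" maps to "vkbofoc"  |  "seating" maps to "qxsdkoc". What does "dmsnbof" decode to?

The output letters match the input read backwards, each shifted +10: sob reversed is bos. Two steps: reverse the string, then apply a Caesar shift of +10.
Decoding dmsnbof: shift back: d−10=t, m−10=c, s−10=i, n−10=d, b−10=r, o−10=e, f−10=v → tcidrev; then reverse → verdict.

verdict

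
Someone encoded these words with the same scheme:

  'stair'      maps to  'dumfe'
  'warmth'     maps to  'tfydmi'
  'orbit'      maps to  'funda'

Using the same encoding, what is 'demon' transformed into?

zayqp

The output letters match the input read backwards, each shifted +12: stair reversed is riats. Two steps: reverse the string, then apply a Caesar shift of +12.
Applying it to demon: reverse → nomed; then shift: n+12=z, o+12=a, m+12=y, e+12=q, d+12=p.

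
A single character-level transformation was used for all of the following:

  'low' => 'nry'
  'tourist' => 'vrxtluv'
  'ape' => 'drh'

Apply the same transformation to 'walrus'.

The shift depends on letter class: consonant l→n is +2, but vowel o→r is +3. Vowels shift forward by 3 and consonants shift forward by 2.
On walrus: w(cons)+2=y, a(vowel)+3=d, l(cons)+2=n, r(cons)+2=t, u(vowel)+3=x, s(cons)+2=u.

ydntxu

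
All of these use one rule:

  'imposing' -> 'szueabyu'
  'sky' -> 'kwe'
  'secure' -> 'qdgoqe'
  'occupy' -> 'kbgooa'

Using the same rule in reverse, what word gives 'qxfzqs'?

gentle

The output letters match the input read backwards, each shifted +12: imposing reversed is gnisopmi. The word is reversed, then every letter is shifted forward by 12.
Reversing it on qxfzqs: shift back: q−12=e, x−12=l, f−12=t, z−12=n, q−12=e, s−12=g → eltneg; then reverse → gentle.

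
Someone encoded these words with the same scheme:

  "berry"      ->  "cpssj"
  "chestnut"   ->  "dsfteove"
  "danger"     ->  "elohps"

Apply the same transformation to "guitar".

hfjuls

Shifts by position in berry: pos 0: b→c (+1), pos 1: e→p (+11), pos 2: r→s (+1), pos 3: r→s (+1), pos 4: y→j (+11) — repeating every 3. The shifts repeat in a cycle of length 3: positions 0,1,… shift by +1, +11, +1, then the pattern repeats.
On guitar: g+1=h, u+11=f, i+1=j, t+1=u, a+11=l, r+1=s.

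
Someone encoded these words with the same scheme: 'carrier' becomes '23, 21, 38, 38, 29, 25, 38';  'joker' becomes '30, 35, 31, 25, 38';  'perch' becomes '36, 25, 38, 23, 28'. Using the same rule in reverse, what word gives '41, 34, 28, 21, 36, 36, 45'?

c is letter #3 and maps to 23: an offset of 20. Each letter is replaced by its alphabet position (a=1..z=26) + 20.
Reversing it on 41, 34, 28, 21, 36, 36, 45: 41→(41−20)÷1=21=u, 34→(34−20)÷1=14=n, 28→(28−20)÷1=8=h, 21→(21−20)÷1=1=a, 36→(36−20)÷1=16=p, 36→(36−20)÷1=16=p, 45→(45−20)÷1=25=y.

unhappy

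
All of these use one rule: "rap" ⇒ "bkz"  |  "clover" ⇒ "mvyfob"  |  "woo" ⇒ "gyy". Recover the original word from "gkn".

wad

Compare letters: r→b is +10, a→k is +10, p→z is +10 — a constant shift. Each letter is shifted forward by 10 in the alphabet (a Caesar shift of +10).
Undoing it on gkn: g−10=w, k−10=a, n−10=d.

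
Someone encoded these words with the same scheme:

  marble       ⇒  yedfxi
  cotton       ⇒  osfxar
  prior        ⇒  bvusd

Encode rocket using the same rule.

Shifts by position in marble: pos 0: m→y (+12), pos 1: a→e (+4), pos 2: r→d (+12), pos 3: b→f (+4) — repeating every 2. A repeating key of period 2 is used — shifts +12, +4 over and over.
On rocket: r+12=d, o+4=s, c+12=o, k+4=o, e+12=q, t+4=x.

dsooqx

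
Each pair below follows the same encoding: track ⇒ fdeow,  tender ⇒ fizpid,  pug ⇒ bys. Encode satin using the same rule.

eefmz

The shift depends on letter class: consonant t→f is +12, but vowel a→e is +4. Two shifts are in play — +4 for a/e/i/o/u, +12 for every other letter.
Applying it to satin: s(cons)+12=e, a(vowel)+4=e, t(cons)+12=f, i(vowel)+4=m, n(cons)+12=z.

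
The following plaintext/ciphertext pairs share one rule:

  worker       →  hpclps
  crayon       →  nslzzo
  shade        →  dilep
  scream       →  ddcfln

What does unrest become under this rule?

focfdu

A repeating key of period 2 is used — shifts +11, +1 over and over.
For unrest: u+11=f, n+1=o, r+11=c, e+1=f, s+11=d, t+1=u.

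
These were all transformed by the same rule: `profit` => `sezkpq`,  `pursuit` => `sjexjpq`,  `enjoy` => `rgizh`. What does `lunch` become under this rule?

ujgfw

p(15)→s(18) and r(17)→e(4) fit y≡19x+19 (mod 26); the inverse of 19 mod 26 is 11. Each letter's alphabet position (a=0..z=25) is mapped through 19·x+19 mod 26 — an affine cipher.
For lunch: l(11)→19·11+19≡20=u; u(20)→19·20+19≡9=j; n(13)→19·13+19≡6=g; c(2)→19·2+19≡5=f; h(7)→19·7+19≡22=w (all mod 26).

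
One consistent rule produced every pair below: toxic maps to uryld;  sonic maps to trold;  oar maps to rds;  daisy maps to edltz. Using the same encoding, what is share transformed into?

tidsh

The rule splits by letter class: vowels +3, consonants +1.
For share: s(cons)+1=t, h(cons)+1=i, a(vowel)+3=d, r(cons)+1=s, e(vowel)+3=h.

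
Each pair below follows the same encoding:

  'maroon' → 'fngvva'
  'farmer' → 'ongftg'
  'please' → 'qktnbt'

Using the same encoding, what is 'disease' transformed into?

m(12)→f(5) and a(0)→n(13) fit y≡21x+13 (mod 26); the inverse of 21 mod 26 is 5. This is an affine cipher: with a=0,…,z=25, each position x becomes (21x+13) mod 26.
On disease: d(3)→21·3+13≡24=y; i(8)→21·8+13≡25=z; s(18)→21·18+13≡1=b; e(4)→21·4+13≡19=t; a(0)→21·0+13≡13=n; s(18)→21·18+13≡1=b; e(4)→21·4+13≡19=t (all mod 26).

yzbtnbt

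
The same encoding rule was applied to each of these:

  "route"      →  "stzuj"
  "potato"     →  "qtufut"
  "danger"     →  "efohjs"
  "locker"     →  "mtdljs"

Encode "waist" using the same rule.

xfntu

The rule splits by letter class: vowels +5, consonants +1.
For waist: w(cons)+1=x, a(vowel)+5=f, i(vowel)+5=n, s(cons)+1=t, t(cons)+1=u.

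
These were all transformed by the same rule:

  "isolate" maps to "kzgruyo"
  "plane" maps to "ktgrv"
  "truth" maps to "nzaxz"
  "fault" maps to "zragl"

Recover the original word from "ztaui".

The output letters match the input read backwards, each shifted +6: isolate reversed is etalosi. Read the word backwards and shift each letter +6.
Reversing it on ztaui: shift back: z−6=t, t−6=n, a−6=u, u−6=o, i−6=c → tnuoc; then reverse → count.

count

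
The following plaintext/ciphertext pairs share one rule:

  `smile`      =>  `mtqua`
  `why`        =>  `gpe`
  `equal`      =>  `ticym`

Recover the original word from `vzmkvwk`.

The output letters match the input read backwards, each shifted +8: smile reversed is elims. Read the word backwards and shift each letter +8.
Undoing it on vzmkvwk: shift back: v−8=n, z−8=r, m−8=e, k−8=c, v−8=n, w−8=o, k−8=c → nrecnoc; then reverse → concern.

concern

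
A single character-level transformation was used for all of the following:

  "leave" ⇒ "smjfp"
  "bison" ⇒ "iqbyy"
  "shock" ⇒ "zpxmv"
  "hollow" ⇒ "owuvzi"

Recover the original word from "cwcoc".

voter

Letter i (0-indexed) is shifted by i+7, so successive shifts are 7, 8, 9, ….
Undoing it on cwcoc: c−7=v, w−8=o, c−9=t, o−10=e, c−11=r.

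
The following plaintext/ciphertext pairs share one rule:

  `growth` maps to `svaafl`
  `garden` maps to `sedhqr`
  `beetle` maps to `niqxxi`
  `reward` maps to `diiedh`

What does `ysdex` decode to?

A repeating key of period 2 is used — shifts +12, +4 over and over.
Undoing it on ysdex: y−12=m, s−4=o, d−12=r, e−4=a, x−12=l.

moral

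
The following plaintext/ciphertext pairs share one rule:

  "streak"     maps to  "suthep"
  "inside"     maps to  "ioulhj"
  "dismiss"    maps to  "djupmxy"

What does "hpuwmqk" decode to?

In streak: s→s is +0, t→u is +1, r→t is +2, e→h is +3 — the shift increases by 1 each position. The shift increases by 1 at each position, starting from +0: 0, 1, 2, ….
Reversing it on hpuwmqk: h−0=h, p−1=o, u−2=s, w−3=t, m−4=i, q−5=l, k−6=e.

hostile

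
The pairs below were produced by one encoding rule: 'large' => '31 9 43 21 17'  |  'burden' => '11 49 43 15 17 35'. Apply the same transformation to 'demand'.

l(#12)→31 and a(#1)→9: differences scale by 2, so n = 2·pos + 7. Each letter becomes 2×(its alphabet position, a=1..z=26) + 7.
For demand: d=4→15, e=5→17, m=13→33, a=1→9, n=14→35, d=4→15.

15 17 33 9 35 15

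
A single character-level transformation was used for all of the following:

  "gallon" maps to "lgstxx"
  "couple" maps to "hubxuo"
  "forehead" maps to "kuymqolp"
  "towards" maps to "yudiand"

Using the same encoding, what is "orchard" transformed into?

txjpjbo

In gallon: g→l is +5, a→g is +6, l→s is +7, l→t is +8 — the shift increases by 1 each position. Each letter shifts forward by (position + 5), i.e. 5, 6, 7, … — the shift grows by one for each successive letter.
Applying it to orchard: o+5=t, r+6=x, c+7=j, h+8=p, a+9=j, r+10=b, d+11=o.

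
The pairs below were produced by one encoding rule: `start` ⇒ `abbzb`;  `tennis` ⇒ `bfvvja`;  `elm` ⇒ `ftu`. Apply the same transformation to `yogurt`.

gpovzb

The shift depends on letter class: consonant s→a is +8, but vowel a→b is +1. Two shifts are in play — +1 for a/e/i/o/u, +8 for every other letter.
On yogurt: y(cons)+8=g, o(vowel)+1=p, g(cons)+8=o, u(vowel)+1=v, r(cons)+8=z, t(cons)+8=b.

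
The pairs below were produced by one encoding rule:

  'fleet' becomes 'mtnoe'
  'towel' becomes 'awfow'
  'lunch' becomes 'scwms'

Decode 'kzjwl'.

The shift increases by 1 at each position, starting from +7: 7, 8, 9, ….
Undoing it on kzjwl: k−7=d, z−8=r, j−9=a, w−10=m, l−11=a.

drama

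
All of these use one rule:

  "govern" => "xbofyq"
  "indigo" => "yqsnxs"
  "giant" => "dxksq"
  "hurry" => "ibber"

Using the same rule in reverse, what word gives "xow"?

Read the word backwards and shift each letter +10.
Decoding xow: shift back: x−10=n, o−10=e, w−10=m → nem; then reverse → men.

men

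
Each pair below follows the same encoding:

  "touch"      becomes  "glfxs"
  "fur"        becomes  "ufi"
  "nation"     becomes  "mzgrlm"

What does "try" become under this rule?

Each pair mirrors across the alphabet (t↔g, o↔l, u↔f): positions sum to 25. This is the alphabet-reversal cipher (Atbash): a becomes z, b becomes y, etc.
For try: t↔g, r↔i, y↔b.

gib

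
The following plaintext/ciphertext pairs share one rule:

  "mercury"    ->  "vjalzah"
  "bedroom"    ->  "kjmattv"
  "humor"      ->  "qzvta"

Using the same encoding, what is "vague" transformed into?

efpzj

The shift depends on letter class: consonant m→v is +9, but vowel e→j is +5. The rule splits by letter class: vowels +5, consonants +9.
On vague: v(cons)+9=e, a(vowel)+5=f, g(cons)+9=p, u(vowel)+5=z, e(vowel)+5=j.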